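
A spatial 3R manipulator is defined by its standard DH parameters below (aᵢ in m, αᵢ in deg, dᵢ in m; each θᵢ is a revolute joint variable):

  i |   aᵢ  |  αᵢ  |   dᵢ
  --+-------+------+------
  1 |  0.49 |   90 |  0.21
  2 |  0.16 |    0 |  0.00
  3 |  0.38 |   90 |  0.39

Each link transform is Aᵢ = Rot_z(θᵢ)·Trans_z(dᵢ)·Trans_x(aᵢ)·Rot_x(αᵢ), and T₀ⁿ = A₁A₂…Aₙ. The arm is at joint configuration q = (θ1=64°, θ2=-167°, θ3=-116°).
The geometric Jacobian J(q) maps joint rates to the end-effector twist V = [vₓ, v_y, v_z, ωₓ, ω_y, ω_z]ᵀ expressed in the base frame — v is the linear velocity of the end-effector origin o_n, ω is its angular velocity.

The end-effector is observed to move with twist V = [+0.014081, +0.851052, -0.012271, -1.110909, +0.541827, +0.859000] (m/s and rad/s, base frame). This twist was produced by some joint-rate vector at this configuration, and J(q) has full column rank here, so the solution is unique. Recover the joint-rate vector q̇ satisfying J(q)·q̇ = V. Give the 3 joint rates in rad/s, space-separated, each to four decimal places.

0.8590 -0.5990 -0.6370

o_n = [0.5345, 0.2062, 0.5443]
J₁: ẑ×o_n = [-0.2062, 0.5345, 0.0000], ω = ẑ
J2: z=[0.8988, -0.4384, 0.0000] o=[0.2148, 0.4404, 0.2100] → [-0.1465, -0.3004, -0.0704, 0.8988, -0.4384, 0.0000]
J3: z=[0.8988, -0.4384, 0.0000] o=[0.1465, 0.3003, 0.1740] → [-0.1623, -0.3328, 0.0855, 0.8988, -0.4384, 0.0000]
q̇ = J⁺·V = [0.8590, -0.5990, -0.6370]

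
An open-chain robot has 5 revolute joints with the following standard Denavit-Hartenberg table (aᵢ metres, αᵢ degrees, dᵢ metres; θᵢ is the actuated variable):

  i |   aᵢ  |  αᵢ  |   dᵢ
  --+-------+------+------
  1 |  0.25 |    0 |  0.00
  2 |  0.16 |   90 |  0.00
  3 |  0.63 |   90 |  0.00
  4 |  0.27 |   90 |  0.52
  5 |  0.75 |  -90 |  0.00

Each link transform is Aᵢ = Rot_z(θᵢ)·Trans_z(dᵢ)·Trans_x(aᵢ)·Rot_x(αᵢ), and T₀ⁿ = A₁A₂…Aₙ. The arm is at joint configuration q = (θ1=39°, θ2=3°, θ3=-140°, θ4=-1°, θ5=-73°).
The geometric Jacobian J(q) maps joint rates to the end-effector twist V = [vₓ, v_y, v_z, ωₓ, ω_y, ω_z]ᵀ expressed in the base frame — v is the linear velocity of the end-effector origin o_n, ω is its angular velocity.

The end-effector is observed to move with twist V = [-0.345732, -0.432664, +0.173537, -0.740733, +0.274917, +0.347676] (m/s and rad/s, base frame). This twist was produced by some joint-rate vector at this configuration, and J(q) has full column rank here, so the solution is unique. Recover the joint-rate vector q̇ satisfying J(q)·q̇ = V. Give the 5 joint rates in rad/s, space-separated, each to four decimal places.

o_n = [-0.2355, -0.2181, -0.8705]
J₁: ẑ×o_n = [0.2181, -0.2355, 0.0000], ω = ẑ
J2: z=[0.0000, 0.0000, 1.0000] o=[0.1943, 0.1573, 0.0000] → [0.3754, -0.4297, 0.0000, 0.0000, 0.0000, 1.0000]
J3: z=[0.6691, -0.7431, 0.0000] o=[0.3132, 0.2644, 0.0000] → [0.6469, 0.5825, -0.7306, 0.6691, -0.7431, 0.0000]
J4: z=[-0.4777, -0.4301, 0.7660] o=[-0.0455, -0.0585, -0.4050] → [0.3225, -0.3679, -0.0055, -0.4777, -0.4301, 0.7660]
J5: z=[-0.6591, 0.7520, 0.0112] o=[-0.4507, -0.4171, -0.1801] → [-0.5214, -0.4526, -0.2930, -0.6591, 0.7520, 0.0112]
q̇ = J⁺·V = [0.5290, -0.6270, -0.3730, 0.5770, 0.3270]

0.5290 -0.6270 -0.3730 0.5770 0.3270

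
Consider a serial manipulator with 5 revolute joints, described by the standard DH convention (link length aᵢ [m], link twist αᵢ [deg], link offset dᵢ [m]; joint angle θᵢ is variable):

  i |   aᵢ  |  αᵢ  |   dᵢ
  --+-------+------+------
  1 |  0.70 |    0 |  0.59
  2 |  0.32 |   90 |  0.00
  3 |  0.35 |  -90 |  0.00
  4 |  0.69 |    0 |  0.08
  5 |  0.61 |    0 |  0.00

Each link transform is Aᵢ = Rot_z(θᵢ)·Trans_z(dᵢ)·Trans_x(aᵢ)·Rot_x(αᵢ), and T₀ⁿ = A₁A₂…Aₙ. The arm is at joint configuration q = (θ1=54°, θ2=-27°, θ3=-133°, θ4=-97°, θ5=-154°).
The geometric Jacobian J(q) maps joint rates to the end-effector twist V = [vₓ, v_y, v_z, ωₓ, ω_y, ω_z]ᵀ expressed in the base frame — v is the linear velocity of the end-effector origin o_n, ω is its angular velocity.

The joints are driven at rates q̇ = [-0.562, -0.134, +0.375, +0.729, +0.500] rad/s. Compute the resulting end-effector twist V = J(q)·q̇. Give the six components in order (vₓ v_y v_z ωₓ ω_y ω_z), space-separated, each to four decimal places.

0.6570 -0.6612 0.1580 0.9711 0.0739 -1.5342

o_n = [0.7569, 0.6210, 0.4862]
J₁: ẑ×o_n = [-0.6210, 0.7569, 0.0000], ω = ẑ
J2: z=[0.0000, 0.0000, 1.0000] o=[0.4114, 0.5663, 0.5900] → [-0.0547, 0.3454, 0.0000, 0.0000, 0.0000, 1.0000]
J3: z=[0.4540, -0.8910, 0.0000] o=[0.6966, 0.7116, 0.5900] → [0.0925, 0.0471, 0.0126, 0.4540, -0.8910, 0.0000]
J4: z=[0.6516, 0.3320, -0.6820] o=[0.4839, 0.6032, 0.3340] → [0.0627, -0.2853, -0.0791, 0.6516, 0.3320, -0.6820]
J5: z=[0.6516, 0.3320, -0.6820] o=[0.8980, 0.0456, 0.3410] → [0.4406, 0.0016, 0.4218, 0.6516, 0.3320, -0.6820]
V = J·q̇ = [0.6570, -0.6612, 0.1580, 0.9711, 0.0739, -1.5342]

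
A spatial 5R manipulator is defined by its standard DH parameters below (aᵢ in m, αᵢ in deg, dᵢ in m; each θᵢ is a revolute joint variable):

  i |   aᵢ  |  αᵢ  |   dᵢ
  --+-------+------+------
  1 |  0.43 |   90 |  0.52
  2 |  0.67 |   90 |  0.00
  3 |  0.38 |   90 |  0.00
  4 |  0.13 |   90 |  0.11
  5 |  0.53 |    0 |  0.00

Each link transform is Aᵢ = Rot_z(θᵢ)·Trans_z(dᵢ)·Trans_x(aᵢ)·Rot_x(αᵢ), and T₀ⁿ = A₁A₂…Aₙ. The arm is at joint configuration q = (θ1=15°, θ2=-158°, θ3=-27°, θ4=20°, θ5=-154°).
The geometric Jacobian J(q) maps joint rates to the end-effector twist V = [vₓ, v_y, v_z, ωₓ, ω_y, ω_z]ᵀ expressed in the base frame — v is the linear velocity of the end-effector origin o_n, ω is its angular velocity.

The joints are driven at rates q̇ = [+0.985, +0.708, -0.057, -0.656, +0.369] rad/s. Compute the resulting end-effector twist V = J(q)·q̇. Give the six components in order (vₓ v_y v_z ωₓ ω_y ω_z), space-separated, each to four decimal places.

0.2884 -0.3256 -0.2842 0.0984 -1.2524 0.4570

o_n = [-0.2133, -0.1444, 0.1202]
J₁: ẑ×o_n = [0.1444, -0.2133, 0.0000], ω = ẑ
J2: z=[0.2588, -0.9659, 0.0000] o=[0.4153, 0.1113, 0.5200] → [0.3862, 0.1035, -0.6734, 0.2588, -0.9659, 0.0000]
J3: z=[-0.3618, -0.0970, 0.9272] o=[-0.1847, -0.0495, 0.2690] → [0.1024, -0.0804, 0.0316, -0.3618, -0.0970, 0.9272]
J4: z=[0.1760, 0.9696, 0.1701] o=[-0.5326, 0.0359, 0.1422] → [0.0093, 0.0582, -0.3413, 0.1760, 0.9696, 0.1701]
J5: z=[0.0269, 0.1680, -0.9854] o=[-0.6411, 0.1657, 0.1613] → [-0.3125, -0.4205, -0.0802, 0.0269, 0.1680, -0.9854]
V = J·q̇ = [0.2884, -0.3256, -0.2842, 0.0984, -1.2524, 0.4570]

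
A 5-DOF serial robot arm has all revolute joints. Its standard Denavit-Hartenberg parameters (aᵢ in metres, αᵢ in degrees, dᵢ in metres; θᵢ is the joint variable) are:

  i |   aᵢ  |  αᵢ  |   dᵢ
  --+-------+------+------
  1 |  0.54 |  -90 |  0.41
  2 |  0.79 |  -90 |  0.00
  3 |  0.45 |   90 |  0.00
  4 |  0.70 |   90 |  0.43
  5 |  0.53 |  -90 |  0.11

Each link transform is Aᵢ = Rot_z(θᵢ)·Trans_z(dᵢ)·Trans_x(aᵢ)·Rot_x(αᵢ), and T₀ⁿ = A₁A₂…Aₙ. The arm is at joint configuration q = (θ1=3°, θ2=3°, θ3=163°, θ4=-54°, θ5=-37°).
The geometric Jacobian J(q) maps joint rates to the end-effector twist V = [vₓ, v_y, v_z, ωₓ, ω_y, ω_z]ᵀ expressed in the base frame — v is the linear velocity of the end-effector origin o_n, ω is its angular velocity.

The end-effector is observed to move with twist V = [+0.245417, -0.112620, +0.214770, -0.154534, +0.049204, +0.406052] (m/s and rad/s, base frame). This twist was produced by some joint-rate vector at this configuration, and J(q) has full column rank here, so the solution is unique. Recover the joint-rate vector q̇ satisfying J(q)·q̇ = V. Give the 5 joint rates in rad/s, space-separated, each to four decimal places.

0.0750 -0.4370 -0.3350 -0.5220 -0.0210

o_n = [0.4576, -0.3813, 1.3901]
J₁: ẑ×o_n = [0.3813, 0.4576, -0.0000], ω = ẑ
J2: z=[-0.0523, 0.9986, 0.0000] o=[0.5393, 0.0283, 0.4100] → [0.9788, 0.0513, 0.1030, -0.0523, 0.9986, 0.0000]
J3: z=[-0.0523, -0.0027, -0.9986] o=[1.3271, 0.0696, 0.3687] → [-0.4531, 0.9217, 0.0212, -0.0523, -0.0027, -0.9986]
J4: z=[0.3416, -0.9397, -0.0153] o=[0.9048, -0.0843, 0.3912] → [-0.9433, -0.3344, -0.5218, 0.3416, -0.9397, -0.0153]
J5: z=[0.7899, 0.2783, 0.5465] o=[0.6952, -0.6275, 0.9707] → [-0.0178, -0.4612, 0.2606, 0.7899, 0.2783, 0.5465]
q̇ = J⁺·V = [0.0750, -0.4370, -0.3350, -0.5220, -0.0210]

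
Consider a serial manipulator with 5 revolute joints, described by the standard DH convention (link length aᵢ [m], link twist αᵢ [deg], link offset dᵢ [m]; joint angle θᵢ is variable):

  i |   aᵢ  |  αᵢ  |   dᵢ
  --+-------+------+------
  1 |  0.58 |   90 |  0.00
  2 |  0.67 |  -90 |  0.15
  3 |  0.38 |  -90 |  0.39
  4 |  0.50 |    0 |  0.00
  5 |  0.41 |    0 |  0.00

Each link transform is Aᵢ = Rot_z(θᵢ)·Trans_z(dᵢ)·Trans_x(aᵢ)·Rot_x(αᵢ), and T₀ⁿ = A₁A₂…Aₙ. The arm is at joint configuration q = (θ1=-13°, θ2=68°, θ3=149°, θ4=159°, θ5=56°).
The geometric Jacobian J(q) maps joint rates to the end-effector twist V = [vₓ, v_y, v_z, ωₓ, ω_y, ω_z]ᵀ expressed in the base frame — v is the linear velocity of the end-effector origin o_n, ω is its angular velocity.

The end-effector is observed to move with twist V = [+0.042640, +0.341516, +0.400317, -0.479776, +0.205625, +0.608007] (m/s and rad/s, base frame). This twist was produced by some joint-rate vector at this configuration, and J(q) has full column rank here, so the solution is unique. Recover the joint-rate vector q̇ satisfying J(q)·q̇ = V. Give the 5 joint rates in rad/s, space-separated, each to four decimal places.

o_n = [0.4563, -0.4827, 1.1242]
J₁: ẑ×o_n = [0.4827, 0.4563, -0.0000], ω = ẑ
J2: z=[-0.2250, -0.9744, 0.0000] o=[0.5651, -0.1305, 0.0000] → [-1.0954, 0.2529, -0.0268, -0.2250, -0.9744, 0.0000]
J3: z=[-0.9034, 0.2086, 0.3746] o=[0.7759, -0.3331, 0.6212] → [0.1609, 0.3346, 0.2018, -0.9034, 0.2086, 0.3746]
J4: z=[-0.3808, -0.7918, -0.4775] o=[0.3487, -0.0336, 0.4653] → [-0.7362, 0.1995, 0.2562, -0.3808, -0.7918, -0.4775]
J5: z=[-0.3808, -0.7918, -0.4775] o=[0.6026, -0.3389, 0.7692] → [-0.3497, 0.2051, -0.0611, -0.3808, -0.7918, -0.4775]
q̇ = J⁺·V = [0.4060, -0.1010, 0.5520, 0.9040, -0.8940]

0.4060 -0.1010 0.5520 0.9040 -0.8940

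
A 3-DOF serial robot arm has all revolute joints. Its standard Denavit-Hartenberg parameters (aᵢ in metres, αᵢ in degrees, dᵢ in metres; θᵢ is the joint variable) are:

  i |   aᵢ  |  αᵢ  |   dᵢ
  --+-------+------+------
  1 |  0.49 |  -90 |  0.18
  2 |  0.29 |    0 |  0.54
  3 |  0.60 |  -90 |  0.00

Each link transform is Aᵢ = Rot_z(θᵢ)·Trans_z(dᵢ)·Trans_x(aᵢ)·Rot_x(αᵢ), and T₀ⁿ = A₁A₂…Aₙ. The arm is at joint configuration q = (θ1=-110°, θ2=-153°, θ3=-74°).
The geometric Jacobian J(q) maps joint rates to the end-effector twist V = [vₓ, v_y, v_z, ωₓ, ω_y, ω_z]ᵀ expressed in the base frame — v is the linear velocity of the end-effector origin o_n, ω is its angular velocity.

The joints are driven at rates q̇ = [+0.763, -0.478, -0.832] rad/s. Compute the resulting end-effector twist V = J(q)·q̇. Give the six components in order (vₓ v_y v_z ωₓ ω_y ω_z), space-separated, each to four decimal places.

-0.1615 -0.0475 -0.6596 -1.2310 0.4480 0.7630

o_n = [0.5682, -0.0178, -0.1272]
J₁: ẑ×o_n = [0.0178, 0.5682, -0.0000], ω = ẑ
J2: z=[0.9397, -0.3420, 0.0000] o=[-0.1676, -0.4604, 0.1800] → [0.1051, 0.2886, 0.6676, 0.9397, -0.3420, 0.0000]
J3: z=[0.9397, -0.3420, 0.0000] o=[0.4282, -0.4023, 0.3117] → [0.1501, 0.4123, 0.4092, 0.9397, -0.3420, 0.0000]
V = J·q̇ = [-0.1615, -0.0475, -0.6596, -1.2310, 0.4480, 0.7630]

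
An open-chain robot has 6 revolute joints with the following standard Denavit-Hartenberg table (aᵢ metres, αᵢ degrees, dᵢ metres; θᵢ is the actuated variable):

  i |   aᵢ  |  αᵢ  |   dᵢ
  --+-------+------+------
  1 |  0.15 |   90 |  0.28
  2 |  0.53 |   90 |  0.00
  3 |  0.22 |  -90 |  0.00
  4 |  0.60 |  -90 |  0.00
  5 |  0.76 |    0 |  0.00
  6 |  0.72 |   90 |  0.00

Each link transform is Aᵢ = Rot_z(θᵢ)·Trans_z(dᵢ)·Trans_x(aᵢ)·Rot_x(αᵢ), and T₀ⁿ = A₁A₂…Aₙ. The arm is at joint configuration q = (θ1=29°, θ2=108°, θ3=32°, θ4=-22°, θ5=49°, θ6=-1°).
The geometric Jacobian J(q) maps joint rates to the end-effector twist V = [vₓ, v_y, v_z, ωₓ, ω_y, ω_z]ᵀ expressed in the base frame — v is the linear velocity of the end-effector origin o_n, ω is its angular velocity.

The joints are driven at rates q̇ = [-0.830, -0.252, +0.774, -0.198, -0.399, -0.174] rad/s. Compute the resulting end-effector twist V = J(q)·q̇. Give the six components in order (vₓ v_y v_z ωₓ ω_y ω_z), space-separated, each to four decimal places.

o_n = [-0.0875, 0.0054, 2.8850]
J₁: ẑ×o_n = [-0.0054, -0.0875, 0.0000], ω = ẑ
J2: z=[0.4848, -0.8746, 0.0000] o=[0.1312, 0.0727, 0.2800] → [-2.2784, -1.2629, -0.2239, 0.4848, -0.8746, 0.0000]
J3: z=[0.8318, 0.4611, 0.3090] o=[-0.0121, -0.0067, 0.7841] → [0.9650, -1.7709, 0.0448, 0.8318, 0.4611, 0.3090]
J4: z=[0.5544, -0.6623, -0.5040] o=[-0.0060, -0.1366, 0.9615] → [-1.2025, -1.0252, 0.0247, 0.5544, -0.6623, -0.5040]
J5: z=[-0.7609, -0.6487, 0.0156] o=[0.1964, -0.3615, 1.4796] → [-0.9174, 1.0649, -0.4633, -0.7609, -0.6487, 0.0156]
J6: z=[-0.7609, -0.6487, 0.0156] o=[0.0466, -0.1685, 2.1993] → [-0.4476, 0.5196, -0.2193, -0.7609, -0.6487, 0.0156]
V = J·q̇ = [2.0075, -1.2921, 0.3092, 0.8479, 1.0801, -0.5000]

2.0075 -1.2921 0.3092 0.8479 1.0801 -0.5000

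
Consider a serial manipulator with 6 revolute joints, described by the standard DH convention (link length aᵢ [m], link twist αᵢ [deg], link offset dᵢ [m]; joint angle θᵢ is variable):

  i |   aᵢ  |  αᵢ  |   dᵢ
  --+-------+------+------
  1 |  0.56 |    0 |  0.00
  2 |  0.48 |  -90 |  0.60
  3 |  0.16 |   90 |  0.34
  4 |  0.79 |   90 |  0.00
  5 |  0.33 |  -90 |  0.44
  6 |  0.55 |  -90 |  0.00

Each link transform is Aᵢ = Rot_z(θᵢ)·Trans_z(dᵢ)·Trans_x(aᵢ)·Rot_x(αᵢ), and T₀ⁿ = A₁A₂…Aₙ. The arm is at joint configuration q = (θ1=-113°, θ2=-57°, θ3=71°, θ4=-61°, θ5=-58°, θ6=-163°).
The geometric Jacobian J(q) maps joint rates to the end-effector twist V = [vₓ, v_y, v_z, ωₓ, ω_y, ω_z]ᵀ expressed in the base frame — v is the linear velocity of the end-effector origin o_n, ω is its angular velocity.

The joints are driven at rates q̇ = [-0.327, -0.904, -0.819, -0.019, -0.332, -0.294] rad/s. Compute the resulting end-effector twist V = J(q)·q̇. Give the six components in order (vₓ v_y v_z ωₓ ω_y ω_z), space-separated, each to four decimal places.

0.3317 0.8897 0.0185 0.0320 0.4524 -1.4482

o_n = [-0.9315, -0.0812, 0.6851]
J₁: ẑ×o_n = [0.0812, -0.9315, 0.0000], ω = ẑ
J2: z=[0.0000, 0.0000, 1.0000] o=[-0.2188, -0.5155, 0.0000] → [-0.4342, -0.7127, 0.0000, 0.0000, 0.0000, 1.0000]
J3: z=[0.1736, -0.9848, 0.0000] o=[-0.6915, -0.5988, 0.6000] → [-0.0838, -0.0148, -0.1464, 0.1736, -0.9848, 0.0000]
J4: z=[-0.9312, -0.1642, 0.3256] o=[-0.6838, -0.9427, 0.4487] → [-0.3193, 0.1395, -0.8428, -0.9312, -0.1642, 0.3256]
J5: z=[0.1962, 0.5269, 0.8270] o=[-0.9266, -0.2839, 0.0866] → [0.1478, -0.1215, 0.0424, 0.1962, 0.5269, 0.8270]
J6: z=[-0.7541, 0.6202, -0.2162] o=[-0.6334, 0.1397, 0.2792] → [0.2040, 0.3706, 0.3515, -0.7541, 0.6202, -0.2162]
V = J·q̇ = [0.3317, 0.8897, 0.0185, 0.0320, 0.4524, -1.4482]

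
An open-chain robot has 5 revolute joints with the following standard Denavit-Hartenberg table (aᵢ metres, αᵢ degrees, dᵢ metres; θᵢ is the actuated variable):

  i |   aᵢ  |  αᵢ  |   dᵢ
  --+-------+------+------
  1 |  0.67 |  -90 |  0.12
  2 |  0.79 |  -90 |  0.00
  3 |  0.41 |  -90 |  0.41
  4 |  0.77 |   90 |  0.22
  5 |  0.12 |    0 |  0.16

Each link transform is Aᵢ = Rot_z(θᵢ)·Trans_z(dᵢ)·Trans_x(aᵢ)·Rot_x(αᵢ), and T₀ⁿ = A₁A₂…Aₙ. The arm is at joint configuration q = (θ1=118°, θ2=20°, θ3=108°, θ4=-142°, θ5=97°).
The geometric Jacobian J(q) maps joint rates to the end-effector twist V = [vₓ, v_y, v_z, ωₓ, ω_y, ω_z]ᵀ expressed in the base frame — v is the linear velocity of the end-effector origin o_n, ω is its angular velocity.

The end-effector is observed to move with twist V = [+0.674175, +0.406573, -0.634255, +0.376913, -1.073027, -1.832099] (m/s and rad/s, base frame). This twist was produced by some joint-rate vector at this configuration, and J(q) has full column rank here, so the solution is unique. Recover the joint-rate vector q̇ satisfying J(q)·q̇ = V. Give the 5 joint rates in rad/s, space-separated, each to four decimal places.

-0.8780 0.3700 0.7500 0.6330 -0.6740

o_n = [-0.7700, 0.6501, -0.7737]
J₁: ẑ×o_n = [-0.6501, -0.7700, 0.0000], ω = ẑ
J2: z=[-0.8829, -0.4695, 0.0000] o=[-0.3145, 0.5916, 0.1200] → [0.4196, -0.7891, -0.2655, -0.8829, -0.4695, 0.0000]
J3: z=[0.1606, -0.3020, -0.9397] o=[-0.6631, 1.2470, -0.1502] → [-0.3726, 0.2006, -0.1281, 0.1606, -0.3020, -0.9397]
J4: z=[0.1467, -0.9342, 0.3253] o=[-0.1970, 1.2012, -0.4921] → [0.4423, -0.1451, -0.6161, 0.1467, -0.9342, 0.3253]
J5: z=[-0.7275, 0.1209, 0.6754] o=[-0.6809, 0.7371, -0.9302] → [0.0777, 0.0536, 0.0741, -0.7275, 0.1209, 0.6754]
q̇ = J⁺·V = [-0.8780, 0.3700, 0.7500, 0.6330, -0.6740]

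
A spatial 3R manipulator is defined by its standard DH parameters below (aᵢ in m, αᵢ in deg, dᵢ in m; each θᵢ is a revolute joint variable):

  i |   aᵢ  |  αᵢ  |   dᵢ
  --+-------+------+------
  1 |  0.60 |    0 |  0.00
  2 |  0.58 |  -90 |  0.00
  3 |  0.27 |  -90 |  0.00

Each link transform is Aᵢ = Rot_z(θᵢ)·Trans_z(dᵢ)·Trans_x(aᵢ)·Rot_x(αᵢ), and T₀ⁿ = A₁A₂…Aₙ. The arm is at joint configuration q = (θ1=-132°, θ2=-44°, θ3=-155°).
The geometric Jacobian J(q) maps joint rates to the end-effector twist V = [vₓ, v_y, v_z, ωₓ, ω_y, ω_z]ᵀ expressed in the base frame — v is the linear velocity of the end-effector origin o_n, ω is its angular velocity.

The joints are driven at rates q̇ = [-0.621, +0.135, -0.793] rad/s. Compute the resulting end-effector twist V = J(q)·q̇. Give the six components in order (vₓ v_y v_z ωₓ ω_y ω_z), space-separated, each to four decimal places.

-0.1980 0.4182 -0.1940 -0.0553 0.7911 -0.4860

o_n = [-0.7360, -0.4693, 0.1141]
J₁: ẑ×o_n = [0.4693, -0.7360, 0.0000], ω = ẑ
J2: z=[0.0000, 0.0000, 1.0000] o=[-0.4015, -0.4459, 0.0000] → [0.0234, -0.3345, 0.0000, 0.0000, 0.0000, 1.0000]
J3: z=[0.0698, -0.9976, 0.0000] o=[-0.9801, -0.4863, 0.0000] → [-0.1138, -0.0080, 0.2447, 0.0698, -0.9976, 0.0000]
V = J·q̇ = [-0.1980, 0.4182, -0.1940, -0.0553, 0.7911, -0.4860]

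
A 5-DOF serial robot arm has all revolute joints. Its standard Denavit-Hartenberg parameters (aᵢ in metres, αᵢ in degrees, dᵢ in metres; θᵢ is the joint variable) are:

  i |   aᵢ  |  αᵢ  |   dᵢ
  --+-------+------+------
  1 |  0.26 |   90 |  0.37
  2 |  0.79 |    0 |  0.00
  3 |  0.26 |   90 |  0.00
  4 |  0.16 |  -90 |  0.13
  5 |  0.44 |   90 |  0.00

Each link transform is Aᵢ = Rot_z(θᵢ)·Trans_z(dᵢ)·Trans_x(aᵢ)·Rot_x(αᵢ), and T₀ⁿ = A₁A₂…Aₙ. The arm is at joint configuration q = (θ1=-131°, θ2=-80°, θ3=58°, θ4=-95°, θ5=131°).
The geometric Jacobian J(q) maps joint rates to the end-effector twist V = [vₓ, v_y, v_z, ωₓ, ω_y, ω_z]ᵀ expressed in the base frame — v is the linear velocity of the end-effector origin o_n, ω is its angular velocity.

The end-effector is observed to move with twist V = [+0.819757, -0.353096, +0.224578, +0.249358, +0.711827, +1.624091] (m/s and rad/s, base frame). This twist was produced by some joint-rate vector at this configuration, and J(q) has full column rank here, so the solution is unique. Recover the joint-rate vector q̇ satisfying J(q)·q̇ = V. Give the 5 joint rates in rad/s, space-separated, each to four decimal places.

o_n = [-0.5719, -0.4626, -0.3222]
J₁: ẑ×o_n = [0.4626, -0.5719, 0.0000], ω = ẑ
J2: z=[-0.7547, 0.6561, 0.0000] o=[-0.1706, -0.1962, 0.3700] → [-0.4541, -0.5224, 0.4643, -0.7547, 0.6561, 0.0000]
J3: z=[-0.7547, 0.6561, 0.0000] o=[-0.2606, -0.2998, -0.4080] → [0.0563, 0.0647, 0.3272, -0.7547, 0.6561, 0.0000]
J4: z=[0.2458, 0.2827, -0.9272] o=[-0.4187, -0.4817, -0.5054] → [0.0695, 0.0970, 0.0480, 0.2458, 0.2827, -0.9272]
J5: z=[-0.5402, -0.7543, -0.3732] o=[-0.2580, -0.5398, -0.6207] → [-0.1963, 0.2784, -0.2785, -0.5402, -0.7543, -0.3732]
q̇ = J⁺·V = [0.7100, -0.6380, 0.8300, -0.5850, -0.9960]

0.7100 -0.6380 0.8300 -0.5850 -0.9960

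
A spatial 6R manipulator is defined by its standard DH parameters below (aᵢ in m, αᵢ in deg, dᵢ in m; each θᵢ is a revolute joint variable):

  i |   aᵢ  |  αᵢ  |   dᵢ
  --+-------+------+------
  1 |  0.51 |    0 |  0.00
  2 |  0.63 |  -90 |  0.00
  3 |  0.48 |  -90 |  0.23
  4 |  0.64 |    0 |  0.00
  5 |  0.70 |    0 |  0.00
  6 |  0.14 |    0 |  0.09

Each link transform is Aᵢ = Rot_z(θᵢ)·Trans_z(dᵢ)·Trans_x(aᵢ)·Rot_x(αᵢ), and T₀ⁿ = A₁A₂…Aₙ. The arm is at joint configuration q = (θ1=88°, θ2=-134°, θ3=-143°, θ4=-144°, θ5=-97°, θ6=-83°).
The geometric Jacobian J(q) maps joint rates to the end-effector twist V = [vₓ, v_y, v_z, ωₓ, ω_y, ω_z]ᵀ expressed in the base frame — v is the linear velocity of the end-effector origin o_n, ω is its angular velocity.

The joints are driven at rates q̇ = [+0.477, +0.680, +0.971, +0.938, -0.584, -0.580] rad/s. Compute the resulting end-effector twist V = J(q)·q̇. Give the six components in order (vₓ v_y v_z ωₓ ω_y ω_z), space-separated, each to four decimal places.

o_n = [0.5759, -0.1954, -0.0869]
J₁: ẑ×o_n = [0.1954, 0.5759, -0.0000], ω = ẑ
J2: z=[0.0000, 0.0000, 1.0000] o=[0.0178, 0.5097, 0.0000] → [0.7051, 0.5581, -0.0000, 0.0000, 0.0000, 1.0000]
J3: z=[0.7193, 0.6947, 0.0000] o=[0.4554, 0.0565, 0.0000] → [-0.0604, 0.0625, -0.2649, 0.7193, 0.6947, 0.0000]
J4: z=[0.4181, -0.4329, 0.7986] o=[0.3546, 0.4920, 0.2889] → [0.7117, 0.3339, -0.1916, 0.4181, -0.4329, 0.7986]
J5: z=[0.4181, -0.4329, 0.7986] o=[0.9124, 0.4559, -0.0227] → [0.5480, -0.2419, -0.4180, 0.4181, -0.4329, 0.7986]
J6: z=[0.4181, -0.4329, 0.7986] o=[0.6603, -0.1644, -0.2270] → [-0.0358, -0.1260, -0.0495, 0.4181, -0.4329, 0.7986]
V = J·q̇ = [0.8824, 1.2424, -0.1641, 0.6040, 0.7724, 0.9765]

0.8824 1.2424 -0.1641 0.6040 0.7724 0.9765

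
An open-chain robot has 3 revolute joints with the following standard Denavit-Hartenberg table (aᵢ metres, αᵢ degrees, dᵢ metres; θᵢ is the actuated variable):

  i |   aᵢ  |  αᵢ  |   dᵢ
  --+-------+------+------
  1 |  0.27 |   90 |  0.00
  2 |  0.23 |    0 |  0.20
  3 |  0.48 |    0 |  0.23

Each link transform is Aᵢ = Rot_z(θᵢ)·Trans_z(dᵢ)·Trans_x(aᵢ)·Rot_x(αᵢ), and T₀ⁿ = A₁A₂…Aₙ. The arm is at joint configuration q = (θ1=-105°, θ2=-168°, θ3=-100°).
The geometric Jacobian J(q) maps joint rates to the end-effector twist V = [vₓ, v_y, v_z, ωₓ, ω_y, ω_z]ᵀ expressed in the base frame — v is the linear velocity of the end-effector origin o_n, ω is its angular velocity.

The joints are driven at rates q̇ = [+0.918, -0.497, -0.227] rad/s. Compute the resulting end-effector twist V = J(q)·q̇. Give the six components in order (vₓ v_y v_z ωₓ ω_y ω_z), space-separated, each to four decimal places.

o_n = [-0.4227, 0.0840, 0.4319]
J₁: ẑ×o_n = [-0.0840, -0.4227, 0.0000], ω = ẑ
J2: z=[-0.9659, 0.2588, 0.0000] o=[-0.0699, -0.2608, 0.0000] → [0.1118, 0.4172, -0.2417, -0.9659, 0.2588, 0.0000]
J3: z=[-0.9659, 0.2588, 0.0000] o=[-0.2048, 0.0083, -0.0478] → [0.1242, 0.4634, -0.0168, -0.9659, 0.2588, 0.0000]
V = J·q̇ = [-0.1608, -0.7005, 0.1239, 0.6993, -0.1874, 0.9180]

-0.1608 -0.7005 0.1239 0.6993 -0.1874 0.9180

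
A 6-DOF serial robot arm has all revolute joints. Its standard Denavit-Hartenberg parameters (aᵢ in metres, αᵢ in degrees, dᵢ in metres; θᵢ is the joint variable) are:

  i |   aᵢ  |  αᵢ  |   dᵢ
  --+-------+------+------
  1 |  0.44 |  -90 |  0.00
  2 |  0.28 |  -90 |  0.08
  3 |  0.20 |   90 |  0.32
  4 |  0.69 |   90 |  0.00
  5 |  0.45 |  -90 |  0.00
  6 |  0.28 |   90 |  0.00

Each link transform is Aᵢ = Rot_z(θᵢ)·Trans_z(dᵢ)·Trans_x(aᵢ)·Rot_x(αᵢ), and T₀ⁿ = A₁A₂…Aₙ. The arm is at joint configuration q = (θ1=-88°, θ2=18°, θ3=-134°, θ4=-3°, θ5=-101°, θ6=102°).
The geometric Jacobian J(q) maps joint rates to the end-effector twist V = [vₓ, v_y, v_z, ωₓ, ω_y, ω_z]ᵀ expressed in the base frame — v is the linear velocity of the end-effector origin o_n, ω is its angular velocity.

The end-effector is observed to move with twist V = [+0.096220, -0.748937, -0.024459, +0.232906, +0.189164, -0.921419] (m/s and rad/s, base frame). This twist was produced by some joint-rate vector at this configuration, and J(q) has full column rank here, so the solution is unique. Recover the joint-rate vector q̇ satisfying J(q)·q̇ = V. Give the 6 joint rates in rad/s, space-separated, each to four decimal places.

o_n = [0.9514, -0.2154, -0.5280]
J₁: ẑ×o_n = [0.2154, 0.9514, -0.0000], ω = ẑ
J2: z=[0.9994, 0.0349, 0.0000] o=[0.0154, -0.4397, 0.0000] → [-0.0184, 0.5276, 0.1916, 0.9994, 0.0349, 0.0000]
J3: z=[-0.0108, 0.3088, -0.9511] o=[0.1046, -0.7031, -0.0865] → [0.3275, -0.8101, -0.2668, -0.0108, 0.3088, -0.9511]
J4: z=[-0.7181, 0.6595, 0.2223] o=[0.2403, -0.4672, -0.3479] → [-0.1747, 0.0288, -0.6498, -0.7181, 0.6595, 0.2223]
J5: z=[-0.0256, -0.3443, 0.9385] o=[0.7202, -0.0061, -0.1657] → [0.3211, 0.2077, 0.0850, -0.0256, -0.3443, 0.9385]
J6: z=[0.8197, 0.5301, 0.2169] o=[0.9777, -0.3548, -0.2865] → [-0.1582, 0.1922, 0.1282, 0.8197, 0.5301, 0.2169]
q̇ = J⁺·V = [-0.2780, -0.0600, 0.5710, -0.1900, -0.1070, 0.1950]

-0.2780 -0.0600 0.5710 -0.1900 -0.1070 0.1950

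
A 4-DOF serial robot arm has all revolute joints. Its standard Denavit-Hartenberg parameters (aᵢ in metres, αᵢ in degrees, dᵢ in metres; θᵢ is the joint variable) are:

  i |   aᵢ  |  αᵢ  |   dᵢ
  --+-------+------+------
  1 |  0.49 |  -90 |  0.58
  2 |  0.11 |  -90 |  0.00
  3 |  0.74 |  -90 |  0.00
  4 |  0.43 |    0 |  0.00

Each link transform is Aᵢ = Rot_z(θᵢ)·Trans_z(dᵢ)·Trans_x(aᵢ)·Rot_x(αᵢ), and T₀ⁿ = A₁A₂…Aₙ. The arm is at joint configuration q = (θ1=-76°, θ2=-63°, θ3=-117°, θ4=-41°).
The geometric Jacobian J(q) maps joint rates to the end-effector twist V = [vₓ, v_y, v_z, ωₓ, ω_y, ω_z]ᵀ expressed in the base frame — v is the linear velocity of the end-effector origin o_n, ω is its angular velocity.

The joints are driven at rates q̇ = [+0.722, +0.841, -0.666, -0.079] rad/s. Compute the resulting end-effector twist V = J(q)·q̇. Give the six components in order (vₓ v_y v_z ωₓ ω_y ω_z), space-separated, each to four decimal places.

o_n = [1.0587, -0.3254, 0.1193]
J₁: ẑ×o_n = [0.3254, 1.0587, -0.0000], ω = ẑ
J2: z=[0.9703, 0.2419, 0.0000] o=[0.1185, -0.4754, 0.5800] → [-0.1114, 0.4470, -0.0819, 0.9703, 0.2419, 0.0000]
J3: z=[0.2156, -0.8645, -0.4540] o=[0.1306, -0.5239, 0.6780] → [0.5731, -0.3009, 0.8451, 0.2156, -0.8645, -0.4540]
J4: z=[0.5384, -0.2827, 0.7939] o=[0.7335, -0.2164, 0.3787] → [0.1599, 0.3978, 0.0332, 0.5384, -0.2827, 0.7939]
V = J·q̇ = [-0.2531, 1.3093, -0.6343, 0.6299, 0.8016, 0.9616]

-0.2531 1.3093 -0.6343 0.6299 0.8016 0.9616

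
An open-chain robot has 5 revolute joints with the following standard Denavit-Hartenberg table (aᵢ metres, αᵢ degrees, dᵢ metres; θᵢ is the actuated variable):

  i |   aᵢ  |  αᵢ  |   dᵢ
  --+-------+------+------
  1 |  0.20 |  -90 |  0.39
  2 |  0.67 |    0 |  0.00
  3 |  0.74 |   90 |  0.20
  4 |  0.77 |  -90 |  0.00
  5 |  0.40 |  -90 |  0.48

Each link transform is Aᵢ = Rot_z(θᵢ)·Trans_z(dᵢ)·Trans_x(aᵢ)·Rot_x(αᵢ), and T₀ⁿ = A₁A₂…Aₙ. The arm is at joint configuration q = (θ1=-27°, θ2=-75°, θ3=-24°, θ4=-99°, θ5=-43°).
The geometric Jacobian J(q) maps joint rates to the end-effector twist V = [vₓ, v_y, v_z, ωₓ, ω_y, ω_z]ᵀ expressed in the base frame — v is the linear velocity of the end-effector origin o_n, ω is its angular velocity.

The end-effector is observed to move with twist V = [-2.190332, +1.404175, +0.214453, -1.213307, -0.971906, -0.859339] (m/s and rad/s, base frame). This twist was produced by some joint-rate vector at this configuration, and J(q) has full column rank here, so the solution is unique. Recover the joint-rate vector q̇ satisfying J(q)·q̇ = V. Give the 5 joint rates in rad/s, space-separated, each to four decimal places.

-0.7120 -0.6010 -0.8230 0.6550 -0.0460

o_n = [-0.4732, -0.7966, 2.0295]
J₁: ẑ×o_n = [0.7966, -0.4732, 0.0000], ω = ẑ
J2: z=[0.4540, 0.8910, 0.0000] o=[0.1782, -0.0908, 0.3900] → [1.4608, -0.7443, 0.2600, 0.4540, 0.8910, 0.0000]
J3: z=[0.4540, 0.8910, 0.0000] o=[0.3327, -0.1695, 1.0372] → [0.8841, -0.4505, 0.4334, 0.4540, 0.8910, 0.0000]
J4: z=[-0.8800, 0.4484, -0.1564] o=[0.3204, 0.0612, 1.7681] → [-0.0170, 0.3542, 1.1107, -0.8800, 0.4484, -0.1564]
J5: z=[-0.2087, -0.0692, 0.9755] o=[-0.0081, -0.6250, 1.6491] → [0.1411, -0.3743, 0.0036, -0.2087, -0.0692, 0.9755]
q̇ = J⁺·V = [-0.7120, -0.6010, -0.8230, 0.6550, -0.0460]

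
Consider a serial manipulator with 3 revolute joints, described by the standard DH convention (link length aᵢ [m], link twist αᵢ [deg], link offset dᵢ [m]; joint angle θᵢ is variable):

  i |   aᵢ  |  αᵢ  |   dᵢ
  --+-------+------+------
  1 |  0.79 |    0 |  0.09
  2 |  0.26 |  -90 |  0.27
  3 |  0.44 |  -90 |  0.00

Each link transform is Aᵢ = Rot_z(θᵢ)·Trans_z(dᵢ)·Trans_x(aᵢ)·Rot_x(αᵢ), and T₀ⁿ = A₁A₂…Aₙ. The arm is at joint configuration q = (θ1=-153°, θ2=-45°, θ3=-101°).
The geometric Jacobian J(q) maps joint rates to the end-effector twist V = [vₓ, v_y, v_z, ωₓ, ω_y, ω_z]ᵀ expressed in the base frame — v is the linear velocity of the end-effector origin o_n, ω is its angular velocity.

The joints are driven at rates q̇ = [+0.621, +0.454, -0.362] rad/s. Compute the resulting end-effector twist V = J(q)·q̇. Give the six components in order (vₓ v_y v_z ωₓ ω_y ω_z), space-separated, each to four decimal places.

0.3129 -0.6654 -0.0304 0.1119 0.3443 1.0750

o_n = [-0.8713, -0.3043, 0.7919]
J₁: ẑ×o_n = [0.3043, -0.8713, 0.0000], ω = ẑ
J2: z=[0.0000, 0.0000, 1.0000] o=[-0.7039, -0.3587, 0.0900] → [-0.0544, -0.1674, 0.0000, 0.0000, 0.0000, 1.0000]
J3: z=[-0.3090, -0.9511, 0.0000] o=[-0.9512, -0.2783, 0.3600] → [-0.4108, 0.1335, 0.0840, -0.3090, -0.9511, 0.0000]
V = J·q̇ = [0.3129, -0.6654, -0.0304, 0.1119, 0.3443, 1.0750]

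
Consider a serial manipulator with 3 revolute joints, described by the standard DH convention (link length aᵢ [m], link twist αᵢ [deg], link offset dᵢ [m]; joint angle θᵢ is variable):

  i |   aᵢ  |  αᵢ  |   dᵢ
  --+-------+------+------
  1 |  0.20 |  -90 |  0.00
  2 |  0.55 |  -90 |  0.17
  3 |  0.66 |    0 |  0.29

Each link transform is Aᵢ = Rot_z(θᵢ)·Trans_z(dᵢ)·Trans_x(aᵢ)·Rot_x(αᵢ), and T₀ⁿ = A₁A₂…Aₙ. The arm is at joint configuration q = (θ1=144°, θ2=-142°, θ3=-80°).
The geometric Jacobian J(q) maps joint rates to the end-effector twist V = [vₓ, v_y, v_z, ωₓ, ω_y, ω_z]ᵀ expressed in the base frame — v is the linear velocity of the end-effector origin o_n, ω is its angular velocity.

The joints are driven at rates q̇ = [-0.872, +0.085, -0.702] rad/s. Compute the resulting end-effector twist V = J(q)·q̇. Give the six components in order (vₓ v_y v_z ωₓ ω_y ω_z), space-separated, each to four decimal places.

o_n = [-0.3645, -0.7487, 0.6377]
J₁: ẑ×o_n = [0.7487, -0.3645, 0.0000], ω = ẑ
J2: z=[-0.5878, -0.8090, 0.0000] o=[-0.1618, 0.1176, 0.0000] → [-0.5159, 0.3748, 0.3452, -0.5878, -0.8090, 0.0000]
J3: z=[-0.4981, 0.3619, 0.7880] o=[0.0889, -0.2747, 0.3386] → [0.4817, -0.2083, 0.4002, -0.4981, 0.3619, 0.7880]
V = J·q̇ = [-1.0349, 0.4960, -0.2516, 0.2997, -0.3228, -1.4252]

-1.0349 0.4960 -0.2516 0.2997 -0.3228 -1.4252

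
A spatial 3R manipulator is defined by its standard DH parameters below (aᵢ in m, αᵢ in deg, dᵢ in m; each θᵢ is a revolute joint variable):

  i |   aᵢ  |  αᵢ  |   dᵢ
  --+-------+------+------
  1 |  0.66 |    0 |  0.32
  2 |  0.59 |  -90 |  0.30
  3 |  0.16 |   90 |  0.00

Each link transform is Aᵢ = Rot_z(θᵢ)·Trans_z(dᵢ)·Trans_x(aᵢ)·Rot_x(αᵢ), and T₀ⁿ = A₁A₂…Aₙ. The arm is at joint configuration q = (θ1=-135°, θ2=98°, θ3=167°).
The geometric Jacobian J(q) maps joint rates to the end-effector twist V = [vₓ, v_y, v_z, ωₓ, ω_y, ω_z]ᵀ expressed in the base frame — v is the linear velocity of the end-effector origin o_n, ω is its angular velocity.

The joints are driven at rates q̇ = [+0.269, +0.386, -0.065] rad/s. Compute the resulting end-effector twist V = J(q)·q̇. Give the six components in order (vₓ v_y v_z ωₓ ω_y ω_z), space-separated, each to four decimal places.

0.2985 0.1001 -0.0101 -0.0391 -0.0519 0.6550

o_n = [-0.1200, -0.7279, 0.5840]
J₁: ẑ×o_n = [0.7279, -0.1200, 0.0000], ω = ẑ
J2: z=[0.0000, 0.0000, 1.0000] o=[-0.4667, -0.4667, 0.3200] → [0.2612, 0.3467, -0.0000, 0.0000, 0.0000, 1.0000]
J3: z=[0.6018, 0.7986, 0.0000] o=[0.0045, -0.8218, 0.6200] → [-0.0287, 0.0217, 0.1559, 0.6018, 0.7986, 0.0000]
V = J·q̇ = [0.2985, 0.1001, -0.0101, -0.0391, -0.0519, 0.6550]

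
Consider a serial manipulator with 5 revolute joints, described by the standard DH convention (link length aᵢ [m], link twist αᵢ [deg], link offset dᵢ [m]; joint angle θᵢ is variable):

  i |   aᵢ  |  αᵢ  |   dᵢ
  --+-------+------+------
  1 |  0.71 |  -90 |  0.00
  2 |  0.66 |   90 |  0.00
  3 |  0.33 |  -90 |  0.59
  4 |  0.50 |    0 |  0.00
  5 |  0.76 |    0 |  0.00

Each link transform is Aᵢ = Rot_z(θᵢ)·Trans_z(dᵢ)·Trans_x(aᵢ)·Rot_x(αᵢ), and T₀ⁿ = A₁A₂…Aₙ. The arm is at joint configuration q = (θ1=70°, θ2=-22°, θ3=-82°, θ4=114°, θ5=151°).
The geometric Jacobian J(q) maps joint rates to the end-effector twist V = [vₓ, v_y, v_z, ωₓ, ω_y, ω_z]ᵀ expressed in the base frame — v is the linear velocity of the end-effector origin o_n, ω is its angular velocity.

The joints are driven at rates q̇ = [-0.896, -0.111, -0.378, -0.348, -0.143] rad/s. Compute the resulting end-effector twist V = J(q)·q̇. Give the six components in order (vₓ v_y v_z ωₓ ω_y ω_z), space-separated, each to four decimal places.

0.5813 -0.4060 -0.0836 0.0628 -0.3519 -1.4286

o_n = [0.3969, 0.9157, 1.0759]
J₁: ẑ×o_n = [-0.9157, 0.3969, 0.0000], ω = ẑ
J2: z=[-0.9397, 0.3420, 0.0000] o=[0.2428, 0.6672, 0.0000] → [0.3680, 1.0110, -0.2862, -0.9397, 0.3420, 0.0000]
J3: z=[-0.1281, -0.3520, 0.9272] o=[0.4521, 1.2422, 0.2472] → [0.0111, 0.0550, 0.0224, -0.1281, -0.3520, 0.9272]
J4: z=[0.1832, 0.9104, 0.3710] o=[0.6982, 0.9628, 0.8115] → [0.2582, -0.1602, 0.2656, 0.1832, 0.9104, 0.3710]
J5: z=[0.1832, 0.9104, 0.3710] o=[0.5585, 1.1678, 0.3774] → [0.7295, -0.1879, 0.1009, 0.1832, 0.9104, 0.3710]
V = J·q̇ = [0.5813, -0.4060, -0.0836, 0.0628, -0.3519, -1.4286]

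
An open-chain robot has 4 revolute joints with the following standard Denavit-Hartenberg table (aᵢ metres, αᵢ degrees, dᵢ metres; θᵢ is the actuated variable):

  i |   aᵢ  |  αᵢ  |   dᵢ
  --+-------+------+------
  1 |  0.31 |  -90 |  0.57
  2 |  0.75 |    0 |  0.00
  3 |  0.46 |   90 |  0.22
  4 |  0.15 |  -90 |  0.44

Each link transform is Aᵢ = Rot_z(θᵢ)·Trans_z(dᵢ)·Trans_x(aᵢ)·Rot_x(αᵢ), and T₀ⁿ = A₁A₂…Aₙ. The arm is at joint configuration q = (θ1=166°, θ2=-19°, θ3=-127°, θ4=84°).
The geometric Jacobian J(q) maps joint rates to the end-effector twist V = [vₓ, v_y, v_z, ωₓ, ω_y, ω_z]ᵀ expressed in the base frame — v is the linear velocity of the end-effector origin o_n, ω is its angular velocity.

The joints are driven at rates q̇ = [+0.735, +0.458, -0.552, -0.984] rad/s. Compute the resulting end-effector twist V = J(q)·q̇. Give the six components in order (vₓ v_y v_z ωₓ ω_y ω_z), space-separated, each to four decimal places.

o_n = [-0.4568, -0.2666, 0.7154]
J₁: ẑ×o_n = [0.2666, -0.4568, 0.0000], ω = ẑ
J2: z=[-0.2419, -0.9703, 0.0000] o=[-0.3008, 0.0750, 0.5700] → [-0.1411, 0.0352, -0.0687, -0.2419, -0.9703, 0.0000]
J3: z=[-0.2419, -0.9703, 0.0000] o=[-0.9889, 0.2466, 0.8142] → [0.0958, -0.0239, 0.6404, -0.2419, -0.9703, 0.0000]
J4: z=[0.5426, -0.1353, -0.8290] o=[-0.6721, -0.0592, 1.0714] → [-0.1238, 0.0147, -0.0834, 0.5426, -0.1353, -0.8290]
V = J·q̇ = [0.2002, -0.3209, -0.3029, -0.5112, 0.2243, 1.5508]

0.2002 -0.3209 -0.3029 -0.5112 0.2243 1.5508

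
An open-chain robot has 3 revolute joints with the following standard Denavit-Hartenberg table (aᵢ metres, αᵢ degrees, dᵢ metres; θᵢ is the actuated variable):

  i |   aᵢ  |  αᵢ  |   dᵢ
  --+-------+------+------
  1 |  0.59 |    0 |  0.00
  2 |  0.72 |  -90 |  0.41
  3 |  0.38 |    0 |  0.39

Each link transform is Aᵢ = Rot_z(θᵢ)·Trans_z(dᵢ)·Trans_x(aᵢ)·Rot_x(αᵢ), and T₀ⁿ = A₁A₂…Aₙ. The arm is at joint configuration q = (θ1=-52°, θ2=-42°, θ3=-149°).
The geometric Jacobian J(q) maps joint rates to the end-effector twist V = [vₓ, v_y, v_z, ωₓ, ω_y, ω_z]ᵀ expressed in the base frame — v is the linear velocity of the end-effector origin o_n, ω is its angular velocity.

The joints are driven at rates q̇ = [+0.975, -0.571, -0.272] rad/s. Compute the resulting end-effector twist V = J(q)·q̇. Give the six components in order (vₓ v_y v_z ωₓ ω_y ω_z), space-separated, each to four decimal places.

o_n = [0.7248, -0.8854, 0.6057]
J₁: ẑ×o_n = [0.8854, 0.7248, -0.0000], ω = ẑ
J2: z=[0.0000, 0.0000, 1.0000] o=[0.3632, -0.4649, 0.0000] → [0.4205, 0.3615, -0.0000, 0.0000, 0.0000, 1.0000]
J3: z=[0.9976, -0.0698, 0.0000] o=[0.3130, -1.1832, 0.4100] → [-0.0137, -0.1952, 0.3257, 0.9976, -0.0698, 0.0000]
V = J·q̇ = [0.6269, 0.5533, -0.0886, -0.2713, 0.0190, 0.4040]

0.6269 0.5533 -0.0886 -0.2713 0.0190 0.4040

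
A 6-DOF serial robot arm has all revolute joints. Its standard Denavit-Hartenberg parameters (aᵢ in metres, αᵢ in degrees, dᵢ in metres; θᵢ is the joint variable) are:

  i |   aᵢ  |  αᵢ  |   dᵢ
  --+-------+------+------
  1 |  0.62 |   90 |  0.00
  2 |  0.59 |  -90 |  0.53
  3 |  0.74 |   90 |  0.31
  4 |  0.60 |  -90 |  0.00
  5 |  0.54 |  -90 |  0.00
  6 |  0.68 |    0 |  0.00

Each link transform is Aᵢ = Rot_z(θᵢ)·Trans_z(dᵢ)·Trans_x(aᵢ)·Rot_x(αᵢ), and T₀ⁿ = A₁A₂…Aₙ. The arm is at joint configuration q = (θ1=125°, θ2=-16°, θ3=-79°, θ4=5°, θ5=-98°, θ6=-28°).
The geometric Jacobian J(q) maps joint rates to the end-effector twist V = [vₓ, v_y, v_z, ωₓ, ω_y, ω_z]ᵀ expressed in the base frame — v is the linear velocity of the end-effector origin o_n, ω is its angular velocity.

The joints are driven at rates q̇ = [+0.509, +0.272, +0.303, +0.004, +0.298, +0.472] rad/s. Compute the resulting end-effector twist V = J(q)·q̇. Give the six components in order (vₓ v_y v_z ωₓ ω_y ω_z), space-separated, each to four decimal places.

-0.2415 0.9993 -0.3485 0.4774 0.5680 1.1205

o_n = [1.2406, 1.4992, 0.7230]
J₁: ẑ×o_n = [-1.4992, 1.2406, 0.0000], ω = ẑ
J2: z=[0.8192, 0.5736, 0.0000] o=[-0.3556, 0.5079, 0.0000] → [0.4147, -0.5923, -0.1035, 0.8192, 0.5736, 0.0000]
J3: z=[-0.1581, 0.2258, 0.9613] o=[-0.2468, 1.2764, -0.1626] → [-0.0141, 1.5697, -0.3710, -0.1581, 0.2258, 0.9613]
J4: z=[0.6975, -0.6635, 0.2706] o=[0.2214, 1.8743, 0.0964] → [-0.3143, -0.1613, 0.4146, 0.6975, -0.6635, 0.2706]
J5: z=[-0.2184, 0.1628, 0.9622] o=[0.6309, 2.3124, 0.1153] → [0.8814, 0.7194, 0.0784, -0.2184, 0.1628, 0.9622]
J6: z=[0.7729, 0.6308, 0.0687] o=[0.9526, 1.9027, 0.2576] → [0.3213, -0.3399, -0.4936, 0.7729, 0.6308, 0.0687]
V = J·q̇ = [-0.2415, 0.9993, -0.3485, 0.4774, 0.5680, 1.1205]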